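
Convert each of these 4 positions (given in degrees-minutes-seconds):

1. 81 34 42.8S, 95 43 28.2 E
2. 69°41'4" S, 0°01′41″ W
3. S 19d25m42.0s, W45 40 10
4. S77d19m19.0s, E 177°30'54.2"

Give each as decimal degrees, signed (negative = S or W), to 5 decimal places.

1. -81.57856, 95.72450
2. -69.68444, -0.02806
3. -19.42833, -45.66944
4. -77.32194, 177.51506

Point 1:
  Latitude: 81° + 34/60 + 42.8/3600 = 81 + 0.566667 + 0.011889 = 81.578556
  hemisphere S, so the sign is −
  Longitude: 43′ + 28.2″ = 43.47000′; 95 + 43.47000/60 = 95.724500
  E → positive
Point 2:
  φ: 41′ + 4″ = 41.06667′; 69 + 41.06667/60 = 69.684444
  S ⇒ negate
  Lon: 0° + 1/60 + 41/3600 = 0 + 0.016667 + 0.011389 = 0.028056
  hemisphere W, so the sign is −
Point 3:
  φ: 19 + 25/60 + 42/3600 = 19.428333
  hemisphere S, so the sign is −
  λ: 45° + 40/60 + 10/3600 = 45 + 0.666667 + 0.002778 = 45.669444
  W ⇒ negate
Point 4:
  Latitude: 19′ + 19″ = 19.31667′; 77 + 19.31667/60 = 77.321944
  hemisphere S, so the sign is −
  λ: 177° + 30/60 + 54.2/3600 = 177 + 0.500000 + 0.015056 = 177.515056
  E ⇒ keep positive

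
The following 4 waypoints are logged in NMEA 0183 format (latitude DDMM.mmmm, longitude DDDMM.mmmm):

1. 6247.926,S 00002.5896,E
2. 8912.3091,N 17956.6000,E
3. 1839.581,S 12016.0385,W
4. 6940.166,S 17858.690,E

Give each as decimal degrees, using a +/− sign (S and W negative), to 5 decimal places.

Point 1:
  Latitude: split at 2 digits → 62° and 47.926′; 62 + 47.926/60 = 62.798767
  S ⇒ negate
  λ: split at 3 digits → 000° and 2.5896′; 0 + 2.5896/60 = 0.043160
  E ⇒ keep positive
Point 2:
  Lat: split at 2 digits → 89° and 12.3091′; 89 + 12.3091/60 = 89.205152
  N ⇒ keep positive
  Longitude: split at 3 digits → 179° and 56.6′; 179 + 56.6/60 = 179.943333
  E ⇒ keep positive
Point 3:
  Latitude: split at 2 digits → 18° and 39.581′; 18 + 39.581/60 = 18.659683
  S → negative
  Longitude: degrees = first 3 digits = 120, minutes = 16.0385; 120 + 16.0385/60 = 120.267308
  W ⇒ negate
Point 4:
  φ: split at 2 digits → 69° and 40.166′; 69 + 40.166/60 = 69.669433
  S → negative
  Longitude: split at 3 digits → 178° and 58.69′; 178 + 58.69/60 = 178.978167
  E → positive

1. -62.79877, 0.04316
2. 89.20515, 179.94333
3. -18.65968, -120.26731
4. -69.66943, 178.97817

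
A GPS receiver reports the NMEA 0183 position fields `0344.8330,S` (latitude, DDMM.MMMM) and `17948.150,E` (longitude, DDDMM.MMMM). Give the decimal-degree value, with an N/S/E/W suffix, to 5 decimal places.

φ: split at 2 digits → 03° and 44.833′; 3 + 44.833/60 = 3.747217
Longitude: split at 3 digits → 179° and 48.15′; 179 + 48.15/60 = 179.802500

3.74722° S, 179.80250° E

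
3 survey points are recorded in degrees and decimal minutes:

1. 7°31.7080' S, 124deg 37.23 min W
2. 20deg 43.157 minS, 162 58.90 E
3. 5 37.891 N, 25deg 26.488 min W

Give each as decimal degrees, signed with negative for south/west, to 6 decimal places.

Point 1:
  φ: 31.708′ = 0.528467°; total 7.5284667
  S → negative
  Longitude: 124 + 37.23/60 = 124.6205000
  W → negative
Point 2:
  φ: 43.157′ = 0.719283°; total 20.7192833
  S ⇒ negate
  Lon: 162 + 58.9/60 = 162.9816667
  E ⇒ keep positive
Point 3:
  Latitude: 5 + 37.891/60 = 5.6315167
  N → positive
  λ: 26.488′ = 0.441467°; total 25.4414667
  W → negative

1. -7.528467, -124.620500
2. -20.719283, 162.981667
3. 5.631517, -25.441467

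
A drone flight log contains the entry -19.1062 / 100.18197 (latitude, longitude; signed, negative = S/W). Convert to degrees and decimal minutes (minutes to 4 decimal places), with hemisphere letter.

Latitude is negative → S; |value| = 19.106200
Lat: fractional part 0.106200 → 6.372000 minutes
Longitude: fractional part 0.181970 → 10.918200 minutes

19° 6.3720′ S, 100° 10.9182′ E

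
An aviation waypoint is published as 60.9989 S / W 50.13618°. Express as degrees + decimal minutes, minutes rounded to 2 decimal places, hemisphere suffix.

60° 59.93′ S, 50° 8.17′ W

φ: fractional part 0.998900 → 59.9340 minutes
Lon: fractional part 0.136180 → 8.1708 minutes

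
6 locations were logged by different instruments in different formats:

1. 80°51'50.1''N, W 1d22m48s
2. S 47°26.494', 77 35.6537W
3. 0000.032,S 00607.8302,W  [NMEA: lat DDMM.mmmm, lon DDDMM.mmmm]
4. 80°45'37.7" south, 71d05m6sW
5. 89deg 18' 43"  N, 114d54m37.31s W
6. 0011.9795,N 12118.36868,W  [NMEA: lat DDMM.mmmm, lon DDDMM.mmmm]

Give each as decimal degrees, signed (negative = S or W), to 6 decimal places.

1. 80.863917, -1.380000
2. -47.441567, -77.594228
3. -0.000533, -6.130503
4. -80.760472, -71.085000
5. 89.311944, -114.910364
6. 0.199658, -121.306145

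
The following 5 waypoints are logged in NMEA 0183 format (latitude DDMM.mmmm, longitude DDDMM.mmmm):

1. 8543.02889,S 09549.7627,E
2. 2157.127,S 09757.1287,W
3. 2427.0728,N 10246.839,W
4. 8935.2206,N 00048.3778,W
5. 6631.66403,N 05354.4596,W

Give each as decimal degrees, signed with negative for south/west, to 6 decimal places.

1. -85.717148, 95.829378
2. -21.952117, -97.952145
3. 24.451213, -102.780650
4. 89.587010, -0.806297
5. 66.527734, -53.907660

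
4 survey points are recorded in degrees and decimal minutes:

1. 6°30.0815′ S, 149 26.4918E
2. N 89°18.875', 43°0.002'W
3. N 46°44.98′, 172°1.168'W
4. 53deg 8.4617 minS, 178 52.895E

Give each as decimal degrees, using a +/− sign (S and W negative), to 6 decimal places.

Point 1:
  Lat: 6 + 30.0815/60 = 6.5013583
  hemisphere S, so the sign is −
  Longitude: 149 + 26.4918/60 = 149.4415300
  E → positive
Point 2:
  Lat: 89 + 18.875/60 = 89.3145833
  N → positive
  Longitude: 0.002′ = 0.000033°; total 43.0000333
  W → negative
Point 3:
  Latitude: 46 + 44.98/60 = 46.7496667
  N → positive
  Longitude: 172 + 1.168/60 = 172.0194667
  hemisphere W, so the sign is −
Point 4:
  Latitude: 8.4617′ = 0.141028°; total 53.1410283
  S ⇒ negate
  λ: 178 + 52.895/60 = 178.8815833
  E ⇒ keep positive

1. -6.501358, 149.441530
2. 89.314583, -43.000033
3. 46.749667, -172.019467
4. -53.141028, 178.881583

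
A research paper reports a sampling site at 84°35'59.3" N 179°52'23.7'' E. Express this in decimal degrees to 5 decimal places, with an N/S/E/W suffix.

84.59981° N, 179.87325° E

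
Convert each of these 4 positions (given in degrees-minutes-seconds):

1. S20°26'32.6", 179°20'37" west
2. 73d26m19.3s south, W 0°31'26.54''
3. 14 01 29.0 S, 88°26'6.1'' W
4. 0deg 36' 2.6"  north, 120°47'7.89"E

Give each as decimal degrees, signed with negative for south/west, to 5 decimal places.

Point 1:
  φ: 26′ + 32.6″ = 26.54333′; 20 + 26.54333/60 = 20.442389
  S → negative
  Lon: 179° + 20/60 + 37/3600 = 179 + 0.333333 + 0.010278 = 179.343611
  W → negative
Point 2:
  Latitude: 26′ + 19.3″ = 26.32167′; 73 + 26.32167/60 = 73.438694
  S → negative
  λ: 0 + 31/60 + 26.54/3600 = 0.524039
  W → negative
Point 3:
  Latitude: 14 + 1/60 + 29/3600 = 14.024722
  S ⇒ negate
  Lon: 88° + 26/60 + 6.1/3600 = 88 + 0.433333 + 0.001694 = 88.435028
  hemisphere W, so the sign is −
Point 4:
  Latitude: 0 + 36/60 + 2.6/3600 = 0.600722
  N ⇒ keep positive
  λ: 47′ + 7.89″ = 47.13150′; 120 + 47.13150/60 = 120.785525
  E ⇒ keep positive

1. -20.44239, -179.34361
2. -73.43869, -0.52404
3. -14.02472, -88.43503
4. 0.60072, 120.78553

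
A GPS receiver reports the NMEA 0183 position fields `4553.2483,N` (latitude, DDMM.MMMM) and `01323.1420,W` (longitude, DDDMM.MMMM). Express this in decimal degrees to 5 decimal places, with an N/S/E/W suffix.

45.88747° N, 13.38570° W

φ: split at 2 digits → 45° and 53.2483′; 45 + 53.2483/60 = 45.887472
Longitude: degrees = first 3 digits = 13, minutes = 23.142; 13 + 23.142/60 = 13.385700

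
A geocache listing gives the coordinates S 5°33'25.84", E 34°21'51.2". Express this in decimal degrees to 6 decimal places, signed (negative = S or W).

-5.557178, 34.364222

φ: 33′ + 25.84″ = 33.43067′; 5 + 33.43067/60 = 5.5571778
S → negative
Longitude: 34 + 21/60 + 51.2/3600 = 34.3642222
E → positive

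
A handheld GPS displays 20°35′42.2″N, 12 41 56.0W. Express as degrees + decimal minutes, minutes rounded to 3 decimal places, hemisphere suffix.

φ: 35 + 42.2/60 = 35.70333′
Lon: 41 + 56/60 = 41.93333′

20° 35.703′ N, 12° 41.933′ W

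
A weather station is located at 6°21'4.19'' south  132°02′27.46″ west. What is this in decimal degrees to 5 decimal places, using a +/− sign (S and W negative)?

Lat: 21′ + 4.19″ = 21.06983′; 6 + 21.06983/60 = 6.351164
S ⇒ negate
λ: 2′ + 27.46″ = 2.45767′; 132 + 2.45767/60 = 132.040961
hemisphere W, so the sign is −

-6.35116, -132.04096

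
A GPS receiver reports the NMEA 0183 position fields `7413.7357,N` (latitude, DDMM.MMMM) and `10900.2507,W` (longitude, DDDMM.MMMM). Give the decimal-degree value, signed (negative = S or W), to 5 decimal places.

74.22893, -109.00418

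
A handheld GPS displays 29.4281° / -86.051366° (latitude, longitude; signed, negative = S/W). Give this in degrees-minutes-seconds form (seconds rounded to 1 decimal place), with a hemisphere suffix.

29°25′41.2″ N, 86°03′4.9″ W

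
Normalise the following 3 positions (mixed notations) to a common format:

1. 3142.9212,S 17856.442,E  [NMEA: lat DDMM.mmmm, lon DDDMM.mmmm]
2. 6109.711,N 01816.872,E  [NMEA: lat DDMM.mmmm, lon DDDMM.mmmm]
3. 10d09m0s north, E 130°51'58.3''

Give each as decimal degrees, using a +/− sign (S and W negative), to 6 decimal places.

Point 1:
  φ: degrees = first 2 digits = 31, minutes = 42.9212; 31 + 42.9212/60 = 31.7153533
  S → negative
  λ: degrees = first 3 digits = 178, minutes = 56.442; 178 + 56.442/60 = 178.9407000
  E → positive
Point 2:
  Latitude: split at 2 digits → 61° and 9.711′; 61 + 9.711/60 = 61.1618500
  N ⇒ keep positive
  λ: split at 3 digits → 018° and 16.872′; 18 + 16.872/60 = 18.2812000
  E → positive
Point 3:
  φ: 10° + 9/60 + 0/3600 = 10 + 0.150000 + 0.000000 = 10.1500000
  N ⇒ keep positive
  Lon: 130 + 51/60 + 58.3/3600 = 130.8661944
  E → positive

1. -31.715353, 178.940700
2. 61.161850, 18.281200
3. 10.150000, 130.866194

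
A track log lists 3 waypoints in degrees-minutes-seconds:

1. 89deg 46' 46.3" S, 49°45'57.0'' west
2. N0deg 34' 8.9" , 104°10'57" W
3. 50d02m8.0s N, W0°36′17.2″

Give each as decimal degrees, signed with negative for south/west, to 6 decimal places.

Point 1:
  Latitude: 89° + 46/60 + 46.3/3600 = 89 + 0.766667 + 0.012861 = 89.7795278
  S ⇒ negate
  λ: 49 + 45/60 + 57/3600 = 49.7658333
  W → negative
Point 2:
  Latitude: 0° + 34/60 + 8.9/3600 = 0 + 0.566667 + 0.002472 = 0.5691389
  N ⇒ keep positive
  λ: 10′ + 57″ = 10.95000′; 104 + 10.95000/60 = 104.1825000
  W ⇒ negate
Point 3:
  Lat: 2′ + 8″ = 2.13333′; 50 + 2.13333/60 = 50.0355556
  N → positive
  Longitude: 0 + 36/60 + 17.2/3600 = 0.6047778
  hemisphere W, so the sign is −

1. -89.779528, -49.765833
2. 0.569139, -104.182500
3. 50.035556, -0.604778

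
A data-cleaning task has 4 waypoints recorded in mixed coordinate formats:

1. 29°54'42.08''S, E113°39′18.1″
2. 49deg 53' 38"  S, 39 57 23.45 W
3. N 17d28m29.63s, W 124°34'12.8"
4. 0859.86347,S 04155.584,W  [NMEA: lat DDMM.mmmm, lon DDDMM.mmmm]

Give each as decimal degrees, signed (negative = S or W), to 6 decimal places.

Point 1:
  Lat: 29° + 54/60 + 42.08/3600 = 29 + 0.900000 + 0.011689 = 29.9116889
  S ⇒ negate
  λ: 113 + 39/60 + 18.1/3600 = 113.6550278
  E ⇒ keep positive
Point 2:
  Lat: 49° + 53/60 + 38/3600 = 49 + 0.883333 + 0.010556 = 49.8938889
  S → negative
  Lon: 57′ + 23.45″ = 57.39083′; 39 + 57.39083/60 = 39.9565139
  W ⇒ negate
Point 3:
  φ: 17 + 28/60 + 29.63/3600 = 17.4748972
  N ⇒ keep positive
  Longitude: 34′ + 12.8″ = 34.21333′; 124 + 34.21333/60 = 124.5702222
  W → negative
Point 4:
  φ: split at 2 digits → 08° and 59.86347′; 8 + 59.86347/60 = 8.9977245
  S ⇒ negate
  Longitude: degrees = first 3 digits = 41, minutes = 55.584; 41 + 55.584/60 = 41.9264000
  W → negative

1. -29.911689, 113.655028
2. -49.893889, -39.956514
3. 17.474897, -124.570222
4. -8.997725, -41.926400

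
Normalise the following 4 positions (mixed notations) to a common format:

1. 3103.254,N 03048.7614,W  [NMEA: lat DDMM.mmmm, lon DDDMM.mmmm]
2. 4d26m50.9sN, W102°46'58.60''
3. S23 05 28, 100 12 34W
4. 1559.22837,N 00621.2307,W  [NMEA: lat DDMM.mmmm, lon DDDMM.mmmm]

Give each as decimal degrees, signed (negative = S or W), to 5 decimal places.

Point 1:
  Latitude: degrees = first 2 digits = 31, minutes = 3.254; 31 + 3.254/60 = 31.054233
  N → positive
  Longitude: degrees = first 3 digits = 30, minutes = 48.7614; 30 + 48.7614/60 = 30.812690
  W → negative
Point 2:
  Lat: 26′ + 50.9″ = 26.84833′; 4 + 26.84833/60 = 4.447472
  N → positive
  Lon: 102° + 46/60 + 58.6/3600 = 102 + 0.766667 + 0.016278 = 102.782944
  hemisphere W, so the sign is −
Point 3:
  Lat: 5′ + 28″ = 5.46667′; 23 + 5.46667/60 = 23.091111
  S ⇒ negate
  λ: 100 + 12/60 + 34/3600 = 100.209444
  W → negative
Point 4:
  Latitude: split at 2 digits → 15° and 59.22837′; 15 + 59.22837/60 = 15.987140
  N ⇒ keep positive
  Lon: split at 3 digits → 006° and 21.2307′; 6 + 21.2307/60 = 6.353845
  W → negative

1. 31.05423, -30.81269
2. 4.44747, -102.78294
3. -23.09111, -100.20944
4. 15.98714, -6.35385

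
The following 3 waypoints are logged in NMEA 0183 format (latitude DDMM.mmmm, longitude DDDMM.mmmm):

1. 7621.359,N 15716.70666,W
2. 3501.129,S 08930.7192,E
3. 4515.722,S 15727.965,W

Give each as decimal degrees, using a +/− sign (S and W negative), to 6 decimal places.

Point 1:
  φ: degrees = first 2 digits = 76, minutes = 21.359; 76 + 21.359/60 = 76.3559833
  N → positive
  λ: split at 3 digits → 157° and 16.70666′; 157 + 16.70666/60 = 157.2784443
  hemisphere W, so the sign is −
Point 2:
  Lat: degrees = first 2 digits = 35, minutes = 1.129; 35 + 1.129/60 = 35.0188167
  S → negative
  Lon: degrees = first 3 digits = 89, minutes = 30.7192; 89 + 30.7192/60 = 89.5119867
  E ⇒ keep positive
Point 3:
  Latitude: split at 2 digits → 45° and 15.722′; 45 + 15.722/60 = 45.2620333
  S → negative
  λ: split at 3 digits → 157° and 27.965′; 157 + 27.965/60 = 157.4660833
  hemisphere W, so the sign is −

1. 76.355983, -157.278444
2. -35.018817, 89.511987
3. -45.262033, -157.466083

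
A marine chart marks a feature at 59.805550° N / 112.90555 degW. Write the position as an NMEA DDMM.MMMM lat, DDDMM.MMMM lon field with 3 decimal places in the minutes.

Lat: fractional part 0.805550 → 48.33300 minutes
Lon: fractional part 0.905550 → 54.33300 minutes

5948.333,N / 11254.333,W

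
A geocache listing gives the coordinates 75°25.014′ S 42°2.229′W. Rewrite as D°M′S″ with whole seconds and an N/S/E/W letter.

75°25′1″ S, 42°02′14″ W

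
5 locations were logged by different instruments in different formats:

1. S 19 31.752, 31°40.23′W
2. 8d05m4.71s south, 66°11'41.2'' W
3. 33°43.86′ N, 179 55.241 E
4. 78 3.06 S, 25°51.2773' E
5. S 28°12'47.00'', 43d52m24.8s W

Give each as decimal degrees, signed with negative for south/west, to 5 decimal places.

1. -19.52920, -31.67050
2. -8.08464, -66.19478
3. 33.73100, 179.92068
4. -78.05100, 25.85462
5. -28.21306, -43.87356

Point 1:
  Latitude: 19 + 31.752/60 = 19.529200
  S ⇒ negate
  Longitude: 31 + 40.23/60 = 31.670500
  W ⇒ negate
Point 2:
  φ: 8° + 5/60 + 4.71/3600 = 8 + 0.083333 + 0.001308 = 8.084642
  hemisphere S, so the sign is −
  λ: 66 + 11/60 + 41.2/3600 = 66.194778
  W → negative
Point 3:
  φ: 33 + 43.86/60 = 33.731000
  N ⇒ keep positive
  Lon: 179 + 55.241/60 = 179.920683
  E ⇒ keep positive
Point 4:
  Lat: 78 + 3.06/60 = 78.051000
  S ⇒ negate
  Lon: 51.2773′ = 0.854622°; total 25.854622
  E → positive
Point 5:
  φ: 12′ + 47″ = 12.78333′; 28 + 12.78333/60 = 28.213056
  S → negative
  Longitude: 43 + 52/60 + 24.8/3600 = 43.873556
  W ⇒ negate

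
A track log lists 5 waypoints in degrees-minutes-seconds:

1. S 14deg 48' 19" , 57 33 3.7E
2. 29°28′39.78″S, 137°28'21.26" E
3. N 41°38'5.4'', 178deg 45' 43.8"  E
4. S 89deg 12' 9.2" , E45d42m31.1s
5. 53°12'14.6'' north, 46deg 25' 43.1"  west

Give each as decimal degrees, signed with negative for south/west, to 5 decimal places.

1. -14.80528, 57.55103
2. -29.47772, 137.47257
3. 41.63483, 178.76217
4. -89.20256, 45.70864
5. 53.20406, -46.42864

Point 1:
  Latitude: 48′ + 19″ = 48.31667′; 14 + 48.31667/60 = 14.805278
  hemisphere S, so the sign is −
  λ: 57° + 33/60 + 3.7/3600 = 57 + 0.550000 + 0.001028 = 57.551028
  E ⇒ keep positive
Point 2:
  φ: 28′ + 39.78″ = 28.66300′; 29 + 28.66300/60 = 29.477717
  S ⇒ negate
  Longitude: 137° + 28/60 + 21.26/3600 = 137 + 0.466667 + 0.005906 = 137.472572
  E → positive
Point 3:
  Latitude: 41 + 38/60 + 5.4/3600 = 41.634833
  N ⇒ keep positive
  λ: 45′ + 43.8″ = 45.73000′; 178 + 45.73000/60 = 178.762167
  E → positive
Point 4:
  φ: 12′ + 9.2″ = 12.15333′; 89 + 12.15333/60 = 89.202556
  S → negative
  λ: 42′ + 31.1″ = 42.51833′; 45 + 42.51833/60 = 45.708639
  E ⇒ keep positive
Point 5:
  Lat: 12′ + 14.6″ = 12.24333′; 53 + 12.24333/60 = 53.204056
  N ⇒ keep positive
  Lon: 46 + 25/60 + 43.1/3600 = 46.428639
  W → negative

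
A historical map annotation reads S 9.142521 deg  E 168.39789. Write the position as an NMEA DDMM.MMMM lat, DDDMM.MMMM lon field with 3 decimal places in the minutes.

0908.551,S / 16823.873,E

Latitude: 9° + 0.142521 × 60 = 9° 8.55126′
λ: minutes = (168.397890 − 168) × 60 = 23.87340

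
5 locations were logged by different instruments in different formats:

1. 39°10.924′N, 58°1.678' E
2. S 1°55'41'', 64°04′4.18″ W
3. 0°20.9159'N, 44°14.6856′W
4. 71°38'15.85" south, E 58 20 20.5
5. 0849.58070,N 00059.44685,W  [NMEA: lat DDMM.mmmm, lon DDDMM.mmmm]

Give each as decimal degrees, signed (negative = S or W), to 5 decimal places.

Point 1:
  Lat: 39 + 10.924/60 = 39.182067
  N → positive
  Lon: 58 + 1.678/60 = 58.027967
  E ⇒ keep positive
Point 2:
  Latitude: 55′ + 41″ = 55.68333′; 1 + 55.68333/60 = 1.928056
  hemisphere S, so the sign is −
  Longitude: 4′ + 4.18″ = 4.06967′; 64 + 4.06967/60 = 64.067828
  W ⇒ negate
Point 3:
  φ: 20.9159′ = 0.348598°; total 0.348598
  N ⇒ keep positive
  Longitude: 44 + 14.6856/60 = 44.244760
  hemisphere W, so the sign is −
Point 4:
  Lat: 71° + 38/60 + 15.85/3600 = 71 + 0.633333 + 0.004403 = 71.637736
  S → negative
  λ: 58 + 20/60 + 20.5/3600 = 58.339028
  E → positive
Point 5:
  Latitude: split at 2 digits → 08° and 49.5807′; 8 + 49.5807/60 = 8.826345
  N ⇒ keep positive
  λ: degrees = first 3 digits = 0, minutes = 59.44685; 0 + 59.44685/60 = 0.990781
  W ⇒ negate

1. 39.18207, 58.02797
2. -1.92806, -64.06783
3. 0.34860, -44.24476
4. -71.63774, 58.33903
5. 8.82635, -0.99078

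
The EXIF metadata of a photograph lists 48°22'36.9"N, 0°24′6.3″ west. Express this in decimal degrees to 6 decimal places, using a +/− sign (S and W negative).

48.376917, -0.401750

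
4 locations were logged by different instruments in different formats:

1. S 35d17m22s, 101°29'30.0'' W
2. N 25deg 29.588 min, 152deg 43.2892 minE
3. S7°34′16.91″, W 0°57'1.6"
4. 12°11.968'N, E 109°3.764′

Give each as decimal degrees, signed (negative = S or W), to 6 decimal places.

1. -35.289444, -101.491667
2. 25.493133, 152.721487
3. -7.571364, -0.950444
4. 12.199467, 109.062733

Point 1:
  Latitude: 35° + 17/60 + 22/3600 = 35 + 0.283333 + 0.006111 = 35.2894444
  hemisphere S, so the sign is −
  Longitude: 101 + 29/60 + 30/3600 = 101.4916667
  hemisphere W, so the sign is −
Point 2:
  φ: 25 + 29.588/60 = 25.4931333
  N → positive
  Longitude: 43.2892′ = 0.721487°; total 152.7214867
  E → positive
Point 3:
  Latitude: 34′ + 16.91″ = 34.28183′; 7 + 34.28183/60 = 7.5713639
  hemisphere S, so the sign is −
  λ: 0° + 57/60 + 1.6/3600 = 0 + 0.950000 + 0.000444 = 0.9504444
  W → negative
Point 4:
  φ: 12 + 11.968/60 = 12.1994667
  N ⇒ keep positive
  λ: 109 + 3.764/60 = 109.0627333
  E ⇒ keep positive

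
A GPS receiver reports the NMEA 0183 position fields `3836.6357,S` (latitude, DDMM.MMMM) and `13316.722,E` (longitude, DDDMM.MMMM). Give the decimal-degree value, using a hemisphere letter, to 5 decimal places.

38.61060° S, 133.27870° E

Lat: split at 2 digits → 38° and 36.6357′; 38 + 36.6357/60 = 38.610595
λ: split at 3 digits → 133° and 16.722′; 133 + 16.722/60 = 133.278700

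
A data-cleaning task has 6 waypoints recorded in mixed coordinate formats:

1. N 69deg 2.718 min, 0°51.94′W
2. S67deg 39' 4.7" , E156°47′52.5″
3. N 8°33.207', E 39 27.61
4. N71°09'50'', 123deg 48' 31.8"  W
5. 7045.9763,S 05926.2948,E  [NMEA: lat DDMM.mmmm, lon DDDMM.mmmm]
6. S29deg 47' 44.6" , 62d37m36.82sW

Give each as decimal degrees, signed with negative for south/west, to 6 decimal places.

1. 69.045300, -0.865667
2. -67.651306, 156.797917
3. 8.553450, 39.460167
4. 71.163889, -123.808833
5. -70.766272, 59.438247
6. -29.795722, -62.626894

Point 1:
  φ: 2.718′ = 0.045300°; total 69.0453000
  N → positive
  Longitude: 0 + 51.94/60 = 0.8656667
  W → negative
Point 2:
  Lat: 39′ + 4.7″ = 39.07833′; 67 + 39.07833/60 = 67.6513056
  S → negative
  λ: 156 + 47/60 + 52.5/3600 = 156.7979167
  E ⇒ keep positive
Point 3:
  φ: 8 + 33.207/60 = 8.5534500
  N ⇒ keep positive
  Longitude: 27.61′ = 0.460167°; total 39.4601667
  E → positive
Point 4:
  Lat: 71° + 9/60 + 50/3600 = 71 + 0.150000 + 0.013889 = 71.1638889
  N → positive
  Longitude: 123 + 48/60 + 31.8/3600 = 123.8088333
  W → negative
Point 5:
  Latitude: split at 2 digits → 70° and 45.9763′; 70 + 45.9763/60 = 70.7662717
  S → negative
  Lon: degrees = first 3 digits = 59, minutes = 26.2948; 59 + 26.2948/60 = 59.4382467
  E → positive
Point 6:
  Latitude: 47′ + 44.6″ = 47.74333′; 29 + 47.74333/60 = 29.7957222
  S ⇒ negate
  λ: 37′ + 36.82″ = 37.61367′; 62 + 37.61367/60 = 62.6268944
  W → negative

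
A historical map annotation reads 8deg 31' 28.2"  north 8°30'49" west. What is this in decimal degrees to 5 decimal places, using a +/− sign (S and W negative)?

φ: 31′ + 28.2″ = 31.47000′; 8 + 31.47000/60 = 8.524500
N ⇒ keep positive
λ: 30′ + 49″ = 30.81667′; 8 + 30.81667/60 = 8.513611
W → negative

8.52450, -8.51361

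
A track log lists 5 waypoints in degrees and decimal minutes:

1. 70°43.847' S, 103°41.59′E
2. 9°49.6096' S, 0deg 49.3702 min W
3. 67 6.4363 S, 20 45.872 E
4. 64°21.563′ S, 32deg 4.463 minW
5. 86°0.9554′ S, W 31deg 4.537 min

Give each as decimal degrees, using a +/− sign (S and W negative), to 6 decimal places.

Point 1:
  Latitude: 70 + 43.847/60 = 70.7307833
  S ⇒ negate
  Longitude: 41.59′ = 0.693167°; total 103.6931667
  E → positive
Point 2:
  Latitude: 9 + 49.6096/60 = 9.8268267
  hemisphere S, so the sign is −
  Longitude: 49.3702′ = 0.822837°; total 0.8228367
  W → negative
Point 3:
  Latitude: 67 + 6.4363/60 = 67.1072717
  hemisphere S, so the sign is −
  Longitude: 20 + 45.872/60 = 20.7645333
  E → positive
Point 4:
  Lat: 64 + 21.563/60 = 64.3593833
  hemisphere S, so the sign is −
  Longitude: 4.463′ = 0.074383°; total 32.0743833
  W ⇒ negate
Point 5:
  φ: 0.9554′ = 0.015923°; total 86.0159233
  S ⇒ negate
  Longitude: 4.537′ = 0.075617°; total 31.0756167
  W → negative

1. -70.730783, 103.693167
2. -9.826827, -0.822837
3. -67.107272, 20.764533
4. -64.359383, -32.074383
5. -86.015923, -31.075617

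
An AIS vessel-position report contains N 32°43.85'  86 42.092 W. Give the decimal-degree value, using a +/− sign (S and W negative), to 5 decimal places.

32.73083, -86.70153

Lat: 43.85′ = 0.730833°; total 32.730833
N ⇒ keep positive
λ: 86 + 42.092/60 = 86.701533
hemisphere W, so the sign is −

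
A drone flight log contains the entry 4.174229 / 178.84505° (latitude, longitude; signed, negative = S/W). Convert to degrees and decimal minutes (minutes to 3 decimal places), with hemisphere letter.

4° 10.454′ N, 178° 50.703′ E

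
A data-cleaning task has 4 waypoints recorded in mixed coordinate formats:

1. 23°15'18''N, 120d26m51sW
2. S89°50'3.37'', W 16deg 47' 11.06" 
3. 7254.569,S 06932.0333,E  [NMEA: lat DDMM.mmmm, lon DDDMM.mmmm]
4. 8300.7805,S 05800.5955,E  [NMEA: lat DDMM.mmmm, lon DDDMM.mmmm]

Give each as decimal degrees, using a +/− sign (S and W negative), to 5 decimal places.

Point 1:
  φ: 23 + 15/60 + 18/3600 = 23.255000
  N ⇒ keep positive
  Lon: 120° + 26/60 + 51/3600 = 120 + 0.433333 + 0.014167 = 120.447500
  hemisphere W, so the sign is −
Point 2:
  Latitude: 89 + 50/60 + 3.37/3600 = 89.834269
  hemisphere S, so the sign is −
  Lon: 16 + 47/60 + 11.06/3600 = 16.786406
  W ⇒ negate
Point 3:
  Lat: degrees = first 2 digits = 72, minutes = 54.569; 72 + 54.569/60 = 72.909483
  S → negative
  λ: degrees = first 3 digits = 69, minutes = 32.0333; 69 + 32.0333/60 = 69.533888
  E → positive
Point 4:
  Latitude: split at 2 digits → 83° and 0.7805′; 83 + 0.7805/60 = 83.013008
  S → negative
  λ: degrees = first 3 digits = 58, minutes = 0.5955; 58 + 0.5955/60 = 58.009925
  E ⇒ keep positive

1. 23.25500, -120.44750
2. -89.83427, -16.78641
3. -72.90948, 69.53389
4. -83.01301, 58.00993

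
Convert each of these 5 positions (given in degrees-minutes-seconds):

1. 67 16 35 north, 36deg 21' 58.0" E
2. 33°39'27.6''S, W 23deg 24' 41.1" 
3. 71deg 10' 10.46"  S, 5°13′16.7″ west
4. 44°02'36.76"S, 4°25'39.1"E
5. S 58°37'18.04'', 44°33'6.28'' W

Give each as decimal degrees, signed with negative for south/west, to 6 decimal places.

Point 1:
  φ: 67 + 16/60 + 35/3600 = 67.2763889
  N ⇒ keep positive
  Lon: 21′ + 58″ = 21.96667′; 36 + 21.96667/60 = 36.3661111
  E ⇒ keep positive
Point 2:
  Latitude: 39′ + 27.6″ = 39.46000′; 33 + 39.46000/60 = 33.6576667
  hemisphere S, so the sign is −
  Longitude: 24′ + 41.1″ = 24.68500′; 23 + 24.68500/60 = 23.4114167
  hemisphere W, so the sign is −
Point 3:
  Lat: 71 + 10/60 + 10.46/3600 = 71.1695722
  S → negative
  Lon: 13′ + 16.7″ = 13.27833′; 5 + 13.27833/60 = 5.2213056
  W → negative
Point 4:
  Lat: 44° + 2/60 + 36.76/3600 = 44 + 0.033333 + 0.010211 = 44.0435444
  hemisphere S, so the sign is −
  Lon: 4 + 25/60 + 39.1/3600 = 4.4275278
  E ⇒ keep positive
Point 5:
  Latitude: 58° + 37/60 + 18.04/3600 = 58 + 0.616667 + 0.005011 = 58.6216778
  hemisphere S, so the sign is −
  Longitude: 44° + 33/60 + 6.28/3600 = 44 + 0.550000 + 0.001744 = 44.5517444
  W → negative

1. 67.276389, 36.366111
2. -33.657667, -23.411417
3. -71.169572, -5.221306
4. -44.043544, 4.427528
5. -58.621678, -44.551744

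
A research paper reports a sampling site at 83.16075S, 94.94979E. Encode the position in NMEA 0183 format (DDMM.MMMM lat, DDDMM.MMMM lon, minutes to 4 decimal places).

Lat: fractional part 0.160750 → 9.645000 minutes
Longitude: 94° + 0.949790 × 60 = 94° 56.987400′

8309.6450,S / 09456.9874,E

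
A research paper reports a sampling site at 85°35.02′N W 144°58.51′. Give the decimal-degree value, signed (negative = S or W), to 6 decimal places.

85.583667, -144.975167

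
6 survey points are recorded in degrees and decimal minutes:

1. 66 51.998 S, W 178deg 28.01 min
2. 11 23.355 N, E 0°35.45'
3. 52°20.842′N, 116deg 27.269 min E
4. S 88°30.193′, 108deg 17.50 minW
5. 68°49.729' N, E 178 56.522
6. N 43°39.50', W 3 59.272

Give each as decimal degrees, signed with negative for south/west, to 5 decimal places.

1. -66.86663, -178.46683
2. 11.38925, 0.59083
3. 52.34737, 116.45448
4. -88.50322, -108.29167
5. 68.82882, 178.94203
6. 43.65833, -3.98787

Point 1:
  φ: 51.998′ = 0.866633°; total 66.866633
  S → negative
  λ: 178 + 28.01/60 = 178.466833
  hemisphere W, so the sign is −
Point 2:
  Latitude: 11 + 23.355/60 = 11.389250
  N → positive
  Longitude: 35.45′ = 0.590833°; total 0.590833
  E → positive
Point 3:
  Latitude: 20.842′ = 0.347367°; total 52.347367
  N → positive
  Longitude: 116 + 27.269/60 = 116.454483
  E → positive
Point 4:
  Lat: 30.193′ = 0.503217°; total 88.503217
  S ⇒ negate
  Lon: 108 + 17.5/60 = 108.291667
  W ⇒ negate
Point 5:
  Latitude: 68 + 49.729/60 = 68.828817
  N → positive
  Lon: 178 + 56.522/60 = 178.942033
  E → positive
Point 6:
  φ: 39.5′ = 0.658333°; total 43.658333
  N → positive
  Lon: 59.272′ = 0.987867°; total 3.987867
  W → negative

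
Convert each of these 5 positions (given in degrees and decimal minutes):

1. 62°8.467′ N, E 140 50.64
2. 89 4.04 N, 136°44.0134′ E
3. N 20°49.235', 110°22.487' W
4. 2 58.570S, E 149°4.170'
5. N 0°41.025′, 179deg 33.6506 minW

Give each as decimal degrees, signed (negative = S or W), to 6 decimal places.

1. 62.141117, 140.844000
2. 89.067333, 136.733557
3. 20.820583, -110.374783
4. -2.976167, 149.069500
5. 0.683750, -179.560843

Point 1:
  Latitude: 8.467′ = 0.141117°; total 62.1411167
  N → positive
  Lon: 50.64′ = 0.844000°; total 140.8440000
  E → positive
Point 2:
  Latitude: 89 + 4.04/60 = 89.0673333
  N → positive
  Longitude: 136 + 44.0134/60 = 136.7335567
  E ⇒ keep positive
Point 3:
  Lat: 49.235′ = 0.820583°; total 20.8205833
  N → positive
  λ: 22.487′ = 0.374783°; total 110.3747833
  W ⇒ negate
Point 4:
  Lat: 58.57′ = 0.976167°; total 2.9761667
  S ⇒ negate
  λ: 149 + 4.17/60 = 149.0695000
  E ⇒ keep positive
Point 5:
  Latitude: 41.025′ = 0.683750°; total 0.6837500
  N ⇒ keep positive
  Longitude: 179 + 33.6506/60 = 179.5608433
  hemisphere W, so the sign is −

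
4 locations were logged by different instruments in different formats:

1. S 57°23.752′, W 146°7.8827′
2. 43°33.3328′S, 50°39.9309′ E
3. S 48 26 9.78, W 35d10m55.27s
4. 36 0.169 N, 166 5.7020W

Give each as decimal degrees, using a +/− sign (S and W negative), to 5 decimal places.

1. -57.39587, -146.13138
2. -43.55555, 50.66552
3. -48.43605, -35.18202
4. 36.00282, -166.09503

Point 1:
  Lat: 23.752′ = 0.395867°; total 57.395867
  S → negative
  Lon: 7.8827′ = 0.131378°; total 146.131378
  W → negative
Point 2:
  Latitude: 43 + 33.3328/60 = 43.555547
  S → negative
  λ: 39.9309′ = 0.665515°; total 50.665515
  E → positive
Point 3:
  φ: 26′ + 9.78″ = 26.16300′; 48 + 26.16300/60 = 48.436050
  S ⇒ negate
  λ: 10′ + 55.27″ = 10.92117′; 35 + 10.92117/60 = 35.182019
  W ⇒ negate
Point 4:
  Latitude: 0.169′ = 0.002817°; total 36.002817
  N ⇒ keep positive
  λ: 166 + 5.702/60 = 166.095033
  W → negative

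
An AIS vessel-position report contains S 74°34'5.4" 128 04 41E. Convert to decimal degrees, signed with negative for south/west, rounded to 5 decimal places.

Lat: 74 + 34/60 + 5.4/3600 = 74.568167
S → negative
Longitude: 4′ + 41″ = 4.68333′; 128 + 4.68333/60 = 128.078056
E ⇒ keep positive

-74.56817, 128.07806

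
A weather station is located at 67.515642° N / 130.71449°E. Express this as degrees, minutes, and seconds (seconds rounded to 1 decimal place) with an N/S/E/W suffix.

67°30′56.3″ N, 130°42′52.2″ E

Lat: whole degrees 67; 30.93852′ → 30′ and 56.311″
Lon: 0.714490° → 42.86940′; 0.86940 × 60 = 52.164″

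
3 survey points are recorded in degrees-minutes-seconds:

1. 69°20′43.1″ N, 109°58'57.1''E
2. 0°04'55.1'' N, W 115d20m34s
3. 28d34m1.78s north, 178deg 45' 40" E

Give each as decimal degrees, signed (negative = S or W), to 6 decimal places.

1. 69.345306, 109.982528
2. 0.081972, -115.342778
3. 28.567161, 178.761111

Point 1:
  Latitude: 20′ + 43.1″ = 20.71833′; 69 + 20.71833/60 = 69.3453056
  N → positive
  Longitude: 109° + 58/60 + 57.1/3600 = 109 + 0.966667 + 0.015861 = 109.9825278
  E → positive
Point 2:
  Latitude: 0 + 4/60 + 55.1/3600 = 0.0819722
  N ⇒ keep positive
  Longitude: 20′ + 34″ = 20.56667′; 115 + 20.56667/60 = 115.3427778
  W ⇒ negate
Point 3:
  Lat: 28° + 34/60 + 1.78/3600 = 28 + 0.566667 + 0.000494 = 28.5671611
  N ⇒ keep positive
  λ: 178° + 45/60 + 40/3600 = 178 + 0.750000 + 0.011111 = 178.7611111
  E ⇒ keep positive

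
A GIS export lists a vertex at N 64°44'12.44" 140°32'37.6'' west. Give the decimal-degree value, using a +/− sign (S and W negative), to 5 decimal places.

Latitude: 64 + 44/60 + 12.44/3600 = 64.736789
N → positive
Longitude: 32′ + 37.6″ = 32.62667′; 140 + 32.62667/60 = 140.543778
W ⇒ negate

64.73679, -140.54378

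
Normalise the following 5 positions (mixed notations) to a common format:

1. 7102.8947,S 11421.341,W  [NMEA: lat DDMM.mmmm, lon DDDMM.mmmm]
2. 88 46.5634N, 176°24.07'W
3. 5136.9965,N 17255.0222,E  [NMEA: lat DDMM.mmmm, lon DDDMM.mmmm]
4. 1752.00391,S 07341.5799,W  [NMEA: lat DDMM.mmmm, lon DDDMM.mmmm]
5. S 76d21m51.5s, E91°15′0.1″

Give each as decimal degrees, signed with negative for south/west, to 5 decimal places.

1. -71.04825, -114.35568
2. 88.77606, -176.40117
3. 51.61661, 172.91704
4. -17.86673, -73.69300
5. -76.36431, 91.25003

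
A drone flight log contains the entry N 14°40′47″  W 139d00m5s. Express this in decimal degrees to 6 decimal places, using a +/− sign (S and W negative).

Latitude: 14 + 40/60 + 47/3600 = 14.6797222
N ⇒ keep positive
λ: 0′ + 5″ = 0.08333′; 139 + 0.08333/60 = 139.0013889
W → negative

14.679722, -139.001389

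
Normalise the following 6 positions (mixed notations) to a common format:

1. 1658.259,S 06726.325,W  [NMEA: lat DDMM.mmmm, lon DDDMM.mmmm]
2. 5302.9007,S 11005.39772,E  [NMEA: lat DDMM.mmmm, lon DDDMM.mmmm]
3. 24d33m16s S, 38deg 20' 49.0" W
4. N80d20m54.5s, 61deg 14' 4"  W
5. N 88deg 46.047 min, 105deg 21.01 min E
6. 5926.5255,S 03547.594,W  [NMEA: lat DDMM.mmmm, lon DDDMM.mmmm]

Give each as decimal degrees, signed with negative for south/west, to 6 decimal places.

1. -16.970983, -67.438750
2. -53.048345, 110.089962
3. -24.554444, -38.346944
4. 80.348472, -61.234444
5. 88.767450, 105.350167
6. -59.442092, -35.793233

Point 1:
  Lat: degrees = first 2 digits = 16, minutes = 58.259; 16 + 58.259/60 = 16.9709833
  S → negative
  λ: split at 3 digits → 067° and 26.325′; 67 + 26.325/60 = 67.4387500
  W → negative
Point 2:
  Latitude: degrees = first 2 digits = 53, minutes = 2.9007; 53 + 2.9007/60 = 53.0483450
  S ⇒ negate
  Lon: split at 3 digits → 110° and 5.39772′; 110 + 5.39772/60 = 110.0899620
  E → positive
Point 3:
  φ: 33′ + 16″ = 33.26667′; 24 + 33.26667/60 = 24.5544444
  hemisphere S, so the sign is −
  Longitude: 38 + 20/60 + 49/3600 = 38.3469444
  W ⇒ negate
Point 4:
  φ: 80° + 20/60 + 54.5/3600 = 80 + 0.333333 + 0.015139 = 80.3484722
  N ⇒ keep positive
  Lon: 61 + 14/60 + 4/3600 = 61.2344444
  W → negative
Point 5:
  φ: 46.047′ = 0.767450°; total 88.7674500
  N ⇒ keep positive
  Lon: 105 + 21.01/60 = 105.3501667
  E → positive
Point 6:
  Latitude: degrees = first 2 digits = 59, minutes = 26.5255; 59 + 26.5255/60 = 59.4420917
  hemisphere S, so the sign is −
  Longitude: split at 3 digits → 035° and 47.594′; 35 + 47.594/60 = 35.7932333
  W → negative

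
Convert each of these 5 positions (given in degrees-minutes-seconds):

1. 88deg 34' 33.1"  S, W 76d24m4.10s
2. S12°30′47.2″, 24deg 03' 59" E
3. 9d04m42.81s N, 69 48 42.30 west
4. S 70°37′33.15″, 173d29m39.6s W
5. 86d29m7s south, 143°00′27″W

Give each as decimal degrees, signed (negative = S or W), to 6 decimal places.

1. -88.575861, -76.401139
2. -12.513111, 24.066389
3. 9.078558, -69.811750
4. -70.625875, -173.494333
5. -86.485278, -143.007500

Point 1:
  φ: 34′ + 33.1″ = 34.55167′; 88 + 34.55167/60 = 88.5758611
  S ⇒ negate
  Longitude: 76° + 24/60 + 4.1/3600 = 76 + 0.400000 + 0.001139 = 76.4011389
  hemisphere W, so the sign is −
Point 2:
  Lat: 30′ + 47.2″ = 30.78667′; 12 + 30.78667/60 = 12.5131111
  S ⇒ negate
  Lon: 3′ + 59″ = 3.98333′; 24 + 3.98333/60 = 24.0663889
  E → positive
Point 3:
  Lat: 4′ + 42.81″ = 4.71350′; 9 + 4.71350/60 = 9.0785583
  N → positive
  λ: 48′ + 42.3″ = 48.70500′; 69 + 48.70500/60 = 69.8117500
  hemisphere W, so the sign is −
Point 4:
  φ: 70 + 37/60 + 33.15/3600 = 70.6258750
  hemisphere S, so the sign is −
  Longitude: 173° + 29/60 + 39.6/3600 = 173 + 0.483333 + 0.011000 = 173.4943333
  W ⇒ negate
Point 5:
  φ: 86 + 29/60 + 7/3600 = 86.4852778
  S ⇒ negate
  λ: 143° + 0/60 + 27/3600 = 143 + 0.000000 + 0.007500 = 143.0075000
  W → negative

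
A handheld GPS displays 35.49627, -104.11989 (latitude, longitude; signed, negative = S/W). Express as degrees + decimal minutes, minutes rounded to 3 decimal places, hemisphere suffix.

Latitude: minutes = (35.496270 − 35) × 60 = 29.77620
Longitude is negative → W; |value| = 104.119890
λ: 104° + 0.119890 × 60 = 104° 7.19340′

35° 29.776′ N, 104° 7.193′ W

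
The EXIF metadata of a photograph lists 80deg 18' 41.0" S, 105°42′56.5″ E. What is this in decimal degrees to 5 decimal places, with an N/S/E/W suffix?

80.31139° S, 105.71569° E

φ: 18′ + 41″ = 18.68333′; 80 + 18.68333/60 = 80.311389
λ: 105 + 42/60 + 56.5/3600 = 105.715694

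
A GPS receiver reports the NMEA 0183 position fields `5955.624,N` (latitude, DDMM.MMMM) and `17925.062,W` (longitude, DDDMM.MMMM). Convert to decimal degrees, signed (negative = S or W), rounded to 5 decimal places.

59.92707, -179.41770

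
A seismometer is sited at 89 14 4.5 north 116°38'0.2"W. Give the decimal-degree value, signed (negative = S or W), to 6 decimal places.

Latitude: 14′ + 4.5″ = 14.07500′; 89 + 14.07500/60 = 89.2345833
N ⇒ keep positive
Lon: 38′ + 0.2″ = 38.00333′; 116 + 38.00333/60 = 116.6333889
W ⇒ negate

89.234583, -116.633389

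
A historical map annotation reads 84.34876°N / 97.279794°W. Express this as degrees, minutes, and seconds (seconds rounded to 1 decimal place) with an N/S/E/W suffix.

φ: 0.348760° → 20.92560′; 0.92560 × 60 = 55.536″
λ: 0.279794 × 60 = 16.78764′ → 16′, remainder × 60 = 47.258″

84°20′55.5″ N, 97°16′47.3″ W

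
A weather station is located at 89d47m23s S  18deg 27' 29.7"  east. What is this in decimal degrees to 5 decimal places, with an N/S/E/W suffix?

φ: 47′ + 23″ = 47.38333′; 89 + 47.38333/60 = 89.789722
λ: 18 + 27/60 + 29.7/3600 = 18.458250

89.78972° S, 18.45825° E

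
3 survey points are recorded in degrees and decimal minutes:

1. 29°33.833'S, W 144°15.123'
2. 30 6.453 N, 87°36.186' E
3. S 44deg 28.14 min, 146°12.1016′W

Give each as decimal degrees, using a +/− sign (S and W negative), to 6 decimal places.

1. -29.563883, -144.252050
2. 30.107550, 87.603100
3. -44.469000, -146.201693

Point 1:
  Latitude: 33.833′ = 0.563883°; total 29.5638833
  S ⇒ negate
  Longitude: 15.123′ = 0.252050°; total 144.2520500
  hemisphere W, so the sign is −
Point 2:
  φ: 30 + 6.453/60 = 30.1075500
  N → positive
  λ: 87 + 36.186/60 = 87.6031000
  E ⇒ keep positive
Point 3:
  φ: 44 + 28.14/60 = 44.4690000
  S ⇒ negate
  Longitude: 146 + 12.1016/60 = 146.2016933
  W ⇒ negate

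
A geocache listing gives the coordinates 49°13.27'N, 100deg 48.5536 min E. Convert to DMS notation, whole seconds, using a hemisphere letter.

φ: fractional minutes 0.27000 × 60 = 16.20″
λ: fractional minutes 0.55360 × 60 = 33.22″

49°13′16″ N, 100°48′33″ E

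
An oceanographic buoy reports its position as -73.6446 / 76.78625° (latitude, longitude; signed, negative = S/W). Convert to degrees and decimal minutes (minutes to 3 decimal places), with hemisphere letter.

Latitude is negative → S; |value| = 73.644600
φ: minutes = (73.644600 − 73) × 60 = 38.67600
Longitude: 76° + 0.786250 × 60 = 76° 47.17500′

73° 38.676′ S, 76° 47.175′ E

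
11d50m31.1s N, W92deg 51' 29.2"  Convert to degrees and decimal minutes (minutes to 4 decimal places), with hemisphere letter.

11° 50.5183′ N, 92° 51.4867′ W

Lat: 50 + 31.1/60 = 50.518333′
Longitude: 51 + 29.2/60 = 51.486667′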